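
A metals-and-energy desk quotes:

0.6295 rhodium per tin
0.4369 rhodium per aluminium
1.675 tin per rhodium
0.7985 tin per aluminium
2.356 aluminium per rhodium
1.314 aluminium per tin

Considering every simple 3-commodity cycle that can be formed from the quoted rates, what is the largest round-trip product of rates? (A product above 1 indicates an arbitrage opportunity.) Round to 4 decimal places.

rhodium→aluminium→tin→rhodium: 2.356 × 0.7985 × 0.6295 = 1.18426
rhodium→tin→aluminium→rhodium: 1.675 × 1.314 × 0.4369 = 0.96160
Maximum is rhodium→aluminium→tin→rhodium at 1.1843; arbitrage exists.

1.1843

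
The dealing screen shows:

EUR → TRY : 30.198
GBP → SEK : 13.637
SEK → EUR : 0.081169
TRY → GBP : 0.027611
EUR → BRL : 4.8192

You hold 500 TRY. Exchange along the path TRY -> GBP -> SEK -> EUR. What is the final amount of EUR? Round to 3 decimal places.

15.281

500 TRY × 0.027611 = 13.8055 GBP
13.8055 GBP × 13.637 = 188.2656035 SEK
188.2656035 SEK × 0.081169 = 15.2813307704915 EUR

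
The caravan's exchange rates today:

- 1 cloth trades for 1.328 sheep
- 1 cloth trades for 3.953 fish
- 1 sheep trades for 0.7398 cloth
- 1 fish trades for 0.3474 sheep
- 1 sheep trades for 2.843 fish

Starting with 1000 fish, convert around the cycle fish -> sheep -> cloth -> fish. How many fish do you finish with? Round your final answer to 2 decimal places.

1000 fish × 0.3474 = 347.4 sheep
347.4 sheep × 0.7398 = 257.00652 cloth
257.00652 cloth × 3.953 = 1015.94677356 fish

1015.95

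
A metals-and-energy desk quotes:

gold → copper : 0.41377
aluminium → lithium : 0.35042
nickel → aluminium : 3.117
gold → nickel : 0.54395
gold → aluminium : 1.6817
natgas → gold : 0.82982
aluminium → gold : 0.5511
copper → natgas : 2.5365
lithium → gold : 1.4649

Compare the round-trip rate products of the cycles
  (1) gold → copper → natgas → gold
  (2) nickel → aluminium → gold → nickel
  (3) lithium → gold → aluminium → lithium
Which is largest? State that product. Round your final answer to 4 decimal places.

0.9344

(1) 0.41377 × 2.5365 × 0.82982 = 0.87092
(2) 3.117 × 0.5511 × 0.54395 = 0.93439
(3) 1.4649 × 1.6817 × 0.35042 = 0.86327
Highest is cycle (2) at 0.9344 (≤1, no arbitrage).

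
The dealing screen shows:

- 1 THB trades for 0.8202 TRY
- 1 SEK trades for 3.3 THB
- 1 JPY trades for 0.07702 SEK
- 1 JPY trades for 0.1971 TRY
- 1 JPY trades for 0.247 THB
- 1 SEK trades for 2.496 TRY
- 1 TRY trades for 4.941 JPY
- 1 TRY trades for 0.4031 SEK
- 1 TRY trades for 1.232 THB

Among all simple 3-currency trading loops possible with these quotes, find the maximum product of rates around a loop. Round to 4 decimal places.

1.0911

TRY→SEK→THB→TRY: 0.4031 × 3.3 × 0.8202 = 1.09105
TRY→JPY→THB→TRY: 4.941 × 0.247 × 0.8202 = 1.00099
TRY→JPY→SEK→TRY: 4.941 × 0.07702 × 2.496 = 0.94987
Maximum is TRY→SEK→THB→TRY at 1.0911; arbitrage exists.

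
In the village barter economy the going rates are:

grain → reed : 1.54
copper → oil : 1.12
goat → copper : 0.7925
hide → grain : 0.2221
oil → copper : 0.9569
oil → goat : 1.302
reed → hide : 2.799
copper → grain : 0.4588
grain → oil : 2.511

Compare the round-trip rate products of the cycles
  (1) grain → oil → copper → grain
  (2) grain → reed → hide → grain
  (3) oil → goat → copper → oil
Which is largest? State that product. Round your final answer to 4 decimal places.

1.1557

(1) 2.511 × 0.9569 × 0.4588 = 1.10239
(2) 1.54 × 2.799 × 0.2221 = 0.95735
(3) 1.302 × 0.7925 × 1.12 = 1.15566
Highest is cycle (3) at 1.1557 (>1, arbitrage).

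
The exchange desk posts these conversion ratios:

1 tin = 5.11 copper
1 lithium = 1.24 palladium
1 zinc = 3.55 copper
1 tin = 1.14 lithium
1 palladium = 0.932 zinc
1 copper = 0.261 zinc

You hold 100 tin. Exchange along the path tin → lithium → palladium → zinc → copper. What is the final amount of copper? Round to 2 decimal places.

467.70

100 tin × 1.14 = 114 lithium
114 lithium × 1.24 = 141.36 palladium
141.36 palladium × 0.932 = 131.74752 zinc
131.74752 zinc × 3.55 = 467.703696 copper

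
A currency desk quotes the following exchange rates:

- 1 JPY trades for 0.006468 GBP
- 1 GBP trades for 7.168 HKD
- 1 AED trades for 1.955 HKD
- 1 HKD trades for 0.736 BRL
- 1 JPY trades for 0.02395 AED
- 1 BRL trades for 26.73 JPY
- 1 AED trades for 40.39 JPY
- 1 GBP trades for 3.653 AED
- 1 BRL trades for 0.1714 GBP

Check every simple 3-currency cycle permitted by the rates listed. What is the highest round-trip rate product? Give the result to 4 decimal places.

0.9543

AED→JPY→GBP→AED: 40.39 × 0.006468 × 3.653 = 0.95432
BRL→GBP→HKD→BRL: 0.1714 × 7.168 × 0.736 = 0.90425
Maximum is AED→JPY→GBP→AED at 0.9543; no arbitrage — every cycle loses value.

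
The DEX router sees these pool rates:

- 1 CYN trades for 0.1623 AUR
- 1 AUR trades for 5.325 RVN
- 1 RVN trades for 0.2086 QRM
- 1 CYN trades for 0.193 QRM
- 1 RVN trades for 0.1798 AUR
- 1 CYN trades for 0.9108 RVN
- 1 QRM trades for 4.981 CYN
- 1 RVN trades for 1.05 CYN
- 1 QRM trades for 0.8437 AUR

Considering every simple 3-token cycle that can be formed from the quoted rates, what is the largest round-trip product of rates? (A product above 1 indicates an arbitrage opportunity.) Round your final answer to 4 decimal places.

CYN→RVN→QRM→CYN: 0.9108 × 0.2086 × 4.981 = 0.94635
AUR→RVN→QRM→AUR: 5.325 × 0.2086 × 0.8437 = 0.93718
AUR→RVN→CYN→AUR: 5.325 × 1.05 × 0.1623 = 0.90746
Maximum is CYN→RVN→QRM→CYN at 0.9464; no arbitrage — every cycle loses value.

0.9464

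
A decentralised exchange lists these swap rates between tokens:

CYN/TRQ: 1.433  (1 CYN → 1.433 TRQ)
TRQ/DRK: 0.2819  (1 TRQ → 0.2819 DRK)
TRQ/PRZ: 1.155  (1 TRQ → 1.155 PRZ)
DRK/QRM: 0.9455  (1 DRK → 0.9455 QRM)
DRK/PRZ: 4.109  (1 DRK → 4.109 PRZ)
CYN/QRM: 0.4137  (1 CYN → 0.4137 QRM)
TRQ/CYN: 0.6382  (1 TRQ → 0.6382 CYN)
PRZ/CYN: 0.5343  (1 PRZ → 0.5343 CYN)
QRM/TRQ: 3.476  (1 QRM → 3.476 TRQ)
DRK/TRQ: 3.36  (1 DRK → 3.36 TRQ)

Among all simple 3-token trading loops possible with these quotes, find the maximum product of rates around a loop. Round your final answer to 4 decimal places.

0.9265

TRQ→DRK→QRM→TRQ: 0.2819 × 0.9455 × 3.476 = 0.92648
TRQ→CYN→QRM→TRQ: 0.6382 × 0.4137 × 3.476 = 0.91775
TRQ→PRZ→CYN→TRQ: 1.155 × 0.5343 × 1.433 = 0.88433
Maximum is TRQ→DRK→QRM→TRQ at 0.9265; no arbitrage — every cycle loses value.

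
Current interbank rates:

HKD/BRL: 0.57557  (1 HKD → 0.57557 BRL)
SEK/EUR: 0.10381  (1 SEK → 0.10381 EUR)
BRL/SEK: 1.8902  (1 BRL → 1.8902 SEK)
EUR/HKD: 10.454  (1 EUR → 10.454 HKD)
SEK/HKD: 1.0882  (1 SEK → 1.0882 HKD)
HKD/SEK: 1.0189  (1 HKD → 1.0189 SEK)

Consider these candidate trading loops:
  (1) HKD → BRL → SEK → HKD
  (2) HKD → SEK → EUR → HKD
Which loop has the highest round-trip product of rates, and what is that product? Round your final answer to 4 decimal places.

1.1839

(1) 0.57557 × 1.8902 × 1.0882 = 1.18390
(2) 1.0189 × 0.10381 × 10.454 = 1.10574
Highest is cycle (1) at 1.1839 (>1, arbitrage).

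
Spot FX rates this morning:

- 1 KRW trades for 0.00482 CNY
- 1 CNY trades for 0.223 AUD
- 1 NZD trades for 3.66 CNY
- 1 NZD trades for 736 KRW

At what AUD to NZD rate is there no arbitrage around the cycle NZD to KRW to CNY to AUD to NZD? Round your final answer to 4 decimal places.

Known legs of the cycle: 736 × 0.00482 × 0.223 = 0.79109696
For no arbitrage the full-cycle product must be 1, so the missing rate is 1 / 0.79109696 ≈ 1.264068.

1.2641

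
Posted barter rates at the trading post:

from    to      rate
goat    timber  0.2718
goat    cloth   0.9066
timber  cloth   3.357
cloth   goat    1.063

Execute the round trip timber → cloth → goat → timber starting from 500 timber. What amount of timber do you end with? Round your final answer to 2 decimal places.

484.96

500 timber × 3.357 = 1678.5 cloth
1678.5 cloth × 1.063 = 1784.2455 goat
1784.2455 goat × 0.2718 = 484.9579269 timber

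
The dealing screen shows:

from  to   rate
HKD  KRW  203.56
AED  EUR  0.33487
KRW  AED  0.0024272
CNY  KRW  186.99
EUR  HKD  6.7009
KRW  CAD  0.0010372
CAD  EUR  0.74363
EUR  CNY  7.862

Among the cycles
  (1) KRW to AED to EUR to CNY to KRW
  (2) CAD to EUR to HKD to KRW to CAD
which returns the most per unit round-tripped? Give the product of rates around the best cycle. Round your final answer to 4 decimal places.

(1) 0.0024272 × 0.33487 × 7.862 × 186.99 = 1.19490
(2) 0.74363 × 6.7009 × 203.56 × 0.0010372 = 1.05207
Highest is cycle (1) at 1.1949 (>1, arbitrage).

1.1949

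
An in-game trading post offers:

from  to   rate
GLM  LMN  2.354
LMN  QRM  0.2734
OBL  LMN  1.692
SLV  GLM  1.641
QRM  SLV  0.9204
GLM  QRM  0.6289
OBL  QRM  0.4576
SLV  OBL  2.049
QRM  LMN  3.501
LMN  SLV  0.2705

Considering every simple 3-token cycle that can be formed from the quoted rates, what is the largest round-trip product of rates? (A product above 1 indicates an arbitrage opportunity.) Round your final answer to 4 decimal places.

1.0449

GLM→LMN→SLV→GLM: 2.354 × 0.2705 × 1.641 = 1.04492
GLM→QRM→SLV→GLM: 0.6289 × 0.9204 × 1.641 = 0.94988
OBL→LMN→SLV→OBL: 1.692 × 0.2705 × 2.049 = 0.93780
OBL→QRM→SLV→OBL: 0.4576 × 0.9204 × 2.049 = 0.86299
Maximum is GLM→LMN→SLV→GLM at 1.0449; arbitrage exists.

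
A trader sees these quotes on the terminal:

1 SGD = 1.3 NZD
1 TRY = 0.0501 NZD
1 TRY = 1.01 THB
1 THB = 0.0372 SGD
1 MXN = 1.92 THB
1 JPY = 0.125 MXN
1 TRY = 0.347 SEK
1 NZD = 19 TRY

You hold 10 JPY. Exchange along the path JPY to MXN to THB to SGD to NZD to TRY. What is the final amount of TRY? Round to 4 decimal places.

10 JPY × 0.125 = 1.25 MXN
1.25 MXN × 1.92 = 2.4 THB
2.4 THB × 0.0372 = 0.08928 SGD
0.08928 SGD × 1.3 = 0.116064 NZD
0.116064 NZD × 19 = 2.205216 TRY

2.2052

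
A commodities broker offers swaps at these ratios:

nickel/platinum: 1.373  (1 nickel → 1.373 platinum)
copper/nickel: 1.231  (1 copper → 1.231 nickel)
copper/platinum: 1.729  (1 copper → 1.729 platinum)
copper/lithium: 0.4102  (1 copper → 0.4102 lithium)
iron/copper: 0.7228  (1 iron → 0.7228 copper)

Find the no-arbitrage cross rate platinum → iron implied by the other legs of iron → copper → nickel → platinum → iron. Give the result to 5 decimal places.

Known legs of the cycle: 0.7228 × 1.231 × 1.373 = 1.2216498164
For no arbitrage the full-cycle product must be 1, so the missing rate is 1 / 1.2216498164 ≈ 0.8185652.

0.81857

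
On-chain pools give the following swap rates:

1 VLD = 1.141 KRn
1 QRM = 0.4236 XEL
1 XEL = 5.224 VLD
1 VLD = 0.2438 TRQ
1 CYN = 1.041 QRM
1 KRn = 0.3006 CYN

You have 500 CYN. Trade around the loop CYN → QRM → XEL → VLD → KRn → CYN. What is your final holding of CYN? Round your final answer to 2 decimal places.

500 CYN × 1.041 = 520.5 QRM
520.5 QRM × 0.4236 = 220.4838 XEL
220.4838 XEL × 5.224 = 1151.8073712 VLD
1151.8073712 VLD × 1.141 = 1314.2122105392 KRn
1314.2122105392 KRn × 0.3006 = 395.05219048808352 CYN

395.05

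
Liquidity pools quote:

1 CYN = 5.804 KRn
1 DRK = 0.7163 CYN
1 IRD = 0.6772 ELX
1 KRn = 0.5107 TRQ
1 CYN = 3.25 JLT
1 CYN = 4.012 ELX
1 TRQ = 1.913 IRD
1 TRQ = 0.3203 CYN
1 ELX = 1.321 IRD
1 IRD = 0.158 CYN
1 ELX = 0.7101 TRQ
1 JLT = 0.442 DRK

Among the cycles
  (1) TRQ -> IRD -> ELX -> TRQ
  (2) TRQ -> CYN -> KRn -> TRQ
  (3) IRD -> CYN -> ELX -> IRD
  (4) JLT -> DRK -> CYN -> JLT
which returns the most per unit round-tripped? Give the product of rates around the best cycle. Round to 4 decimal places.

1.0290

(1) 1.913 × 0.6772 × 0.7101 = 0.91992
(2) 0.3203 × 5.804 × 0.5107 = 0.94940
(3) 0.158 × 4.012 × 1.321 = 0.83738
(4) 0.442 × 0.7163 × 3.25 = 1.02896
Highest is cycle (4) at 1.0290 (>1, arbitrage).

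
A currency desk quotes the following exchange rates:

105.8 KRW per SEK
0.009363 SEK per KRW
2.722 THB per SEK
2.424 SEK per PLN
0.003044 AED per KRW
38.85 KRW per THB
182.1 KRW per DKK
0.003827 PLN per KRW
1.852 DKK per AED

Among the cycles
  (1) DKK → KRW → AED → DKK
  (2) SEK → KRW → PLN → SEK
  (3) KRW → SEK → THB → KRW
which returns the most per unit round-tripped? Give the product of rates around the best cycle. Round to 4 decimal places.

1.0266

(1) 182.1 × 0.003044 × 1.852 = 1.02659
(2) 105.8 × 0.003827 × 2.424 = 0.98147
(3) 0.009363 × 2.722 × 38.85 = 0.99013
Highest is cycle (1) at 1.0266 (>1, arbitrage).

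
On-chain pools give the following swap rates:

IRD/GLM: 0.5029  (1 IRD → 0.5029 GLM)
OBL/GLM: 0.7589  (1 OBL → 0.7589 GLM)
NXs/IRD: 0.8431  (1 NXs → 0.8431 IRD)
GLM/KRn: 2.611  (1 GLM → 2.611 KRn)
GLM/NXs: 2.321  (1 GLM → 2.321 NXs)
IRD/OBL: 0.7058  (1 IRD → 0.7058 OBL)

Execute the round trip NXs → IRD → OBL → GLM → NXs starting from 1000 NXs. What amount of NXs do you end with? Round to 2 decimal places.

1000 NXs × 0.8431 = 843.1 IRD
843.1 IRD × 0.7058 = 595.05998 OBL
595.05998 OBL × 0.7589 = 451.591018822 GLM
451.591018822 GLM × 2.321 = 1048.142754685862 NXs

1048.14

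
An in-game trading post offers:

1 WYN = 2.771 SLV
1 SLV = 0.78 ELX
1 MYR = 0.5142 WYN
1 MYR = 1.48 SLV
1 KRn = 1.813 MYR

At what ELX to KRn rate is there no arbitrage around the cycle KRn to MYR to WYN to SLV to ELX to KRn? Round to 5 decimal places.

0.49629

Known legs of the cycle: 1.813 × 0.5142 × 2.771 × 0.78 = 2.014934833548
For no arbitrage the full-cycle product must be 1, so the missing rate is 1 / 2.014934833548 ≈ 0.4962940.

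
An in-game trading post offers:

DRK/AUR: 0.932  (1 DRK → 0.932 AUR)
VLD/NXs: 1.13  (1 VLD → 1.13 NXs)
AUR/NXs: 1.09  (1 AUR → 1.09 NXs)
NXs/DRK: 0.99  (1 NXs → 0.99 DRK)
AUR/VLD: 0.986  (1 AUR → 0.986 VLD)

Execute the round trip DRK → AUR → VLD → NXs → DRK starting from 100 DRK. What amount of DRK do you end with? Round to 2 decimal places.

102.80

100 DRK × 0.932 = 93.2 AUR
93.2 AUR × 0.986 = 91.8952 VLD
91.8952 VLD × 1.13 = 103.841576 NXs
103.841576 NXs × 0.99 = 102.80316024 DRK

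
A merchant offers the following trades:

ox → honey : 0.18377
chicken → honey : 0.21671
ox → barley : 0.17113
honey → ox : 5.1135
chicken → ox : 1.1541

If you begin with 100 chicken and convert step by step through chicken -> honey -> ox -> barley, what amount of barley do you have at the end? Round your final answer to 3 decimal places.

100 chicken × 0.21671 = 21.671 honey
21.671 honey × 5.1135 = 110.8146585 ox
110.8146585 ox × 0.17113 = 18.963712509105 barley

18.964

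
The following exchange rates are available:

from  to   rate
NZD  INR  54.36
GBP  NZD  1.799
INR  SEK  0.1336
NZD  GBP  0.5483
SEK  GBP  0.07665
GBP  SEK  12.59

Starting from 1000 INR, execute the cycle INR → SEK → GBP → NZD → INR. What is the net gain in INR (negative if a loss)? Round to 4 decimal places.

1000 INR × 0.1336 = 133.6 SEK
133.6 SEK × 0.07665 = 10.24044 GBP
10.24044 GBP × 1.799 = 18.42255156 NZD
18.42255156 NZD × 54.36 = 1001.4499028016 INR
Net change: 1001.4499028016 − 1000 = 1.4499028016 INR

1.4499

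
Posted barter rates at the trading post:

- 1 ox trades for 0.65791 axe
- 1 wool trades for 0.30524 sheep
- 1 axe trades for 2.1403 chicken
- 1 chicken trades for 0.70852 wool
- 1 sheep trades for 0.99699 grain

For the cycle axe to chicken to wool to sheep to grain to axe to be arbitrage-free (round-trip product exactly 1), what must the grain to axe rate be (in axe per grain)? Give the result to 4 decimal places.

Known legs of the cycle: 2.1403 × 0.70852 × 0.30524 × 0.99699 = 0.4614865123262390256
For no arbitrage the full-cycle product must be 1, so the missing rate is 1 / 0.4614865123262390256 ≈ 2.166911.

2.1669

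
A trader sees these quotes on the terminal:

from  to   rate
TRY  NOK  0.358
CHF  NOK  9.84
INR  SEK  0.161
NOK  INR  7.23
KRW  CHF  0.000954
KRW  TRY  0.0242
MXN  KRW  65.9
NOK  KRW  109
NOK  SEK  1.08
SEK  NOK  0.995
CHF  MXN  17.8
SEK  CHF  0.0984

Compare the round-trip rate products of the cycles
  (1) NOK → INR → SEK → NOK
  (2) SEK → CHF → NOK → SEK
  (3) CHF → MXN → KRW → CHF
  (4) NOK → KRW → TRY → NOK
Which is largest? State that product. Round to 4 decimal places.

(1) 7.23 × 0.161 × 0.995 = 1.15821
(2) 0.0984 × 9.84 × 1.08 = 1.04572
(3) 17.8 × 65.9 × 0.000954 = 1.11906
(4) 109 × 0.0242 × 0.358 = 0.94433
Highest is cycle (1) at 1.1582 (>1, arbitrage).

1.1582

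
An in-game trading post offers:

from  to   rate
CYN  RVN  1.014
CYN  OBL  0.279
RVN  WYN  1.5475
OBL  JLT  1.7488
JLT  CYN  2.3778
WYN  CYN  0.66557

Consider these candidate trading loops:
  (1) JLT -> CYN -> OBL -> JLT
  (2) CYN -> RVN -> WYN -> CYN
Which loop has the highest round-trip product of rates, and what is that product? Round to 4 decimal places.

1.1602

(1) 2.3778 × 0.279 × 1.7488 = 1.16016
(2) 1.014 × 1.5475 × 0.66557 = 1.04439
Highest is cycle (1) at 1.1602 (>1, arbitrage).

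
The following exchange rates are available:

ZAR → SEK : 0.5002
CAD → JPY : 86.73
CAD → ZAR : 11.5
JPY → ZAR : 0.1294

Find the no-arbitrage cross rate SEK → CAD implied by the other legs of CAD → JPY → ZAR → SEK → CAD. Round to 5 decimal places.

0.17814

Known legs of the cycle: 86.73 × 0.1294 × 0.5002 = 5.6136755724
For no arbitrage the full-cycle product must be 1, so the missing rate is 1 / 5.6136755724 ≈ 0.1781364.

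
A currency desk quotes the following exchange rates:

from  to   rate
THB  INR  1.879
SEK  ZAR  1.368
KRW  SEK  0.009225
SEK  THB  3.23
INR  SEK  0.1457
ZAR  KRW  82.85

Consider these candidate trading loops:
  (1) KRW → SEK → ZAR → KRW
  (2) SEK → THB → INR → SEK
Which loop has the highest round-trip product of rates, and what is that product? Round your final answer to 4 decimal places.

(1) 0.009225 × 1.368 × 82.85 = 1.04555
(2) 3.23 × 1.879 × 0.1457 = 0.88428
Highest is cycle (1) at 1.0456 (>1, arbitrage).

1.0456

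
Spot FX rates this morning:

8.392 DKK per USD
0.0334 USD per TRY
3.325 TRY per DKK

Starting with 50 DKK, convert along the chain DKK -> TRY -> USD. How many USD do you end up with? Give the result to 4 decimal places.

5.5528

50 DKK × 3.325 = 166.25 TRY
166.25 TRY × 0.0334 = 5.55275 USD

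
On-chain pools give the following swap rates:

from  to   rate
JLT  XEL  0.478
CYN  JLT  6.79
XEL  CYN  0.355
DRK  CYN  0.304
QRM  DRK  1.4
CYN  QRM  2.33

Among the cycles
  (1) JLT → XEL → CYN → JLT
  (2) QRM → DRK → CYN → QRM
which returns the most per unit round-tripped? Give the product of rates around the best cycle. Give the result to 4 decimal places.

1.1522

(1) 0.478 × 0.355 × 6.79 = 1.15220
(2) 1.4 × 0.304 × 2.33 = 0.99165
Highest is cycle (1) at 1.1522 (>1, arbitrage).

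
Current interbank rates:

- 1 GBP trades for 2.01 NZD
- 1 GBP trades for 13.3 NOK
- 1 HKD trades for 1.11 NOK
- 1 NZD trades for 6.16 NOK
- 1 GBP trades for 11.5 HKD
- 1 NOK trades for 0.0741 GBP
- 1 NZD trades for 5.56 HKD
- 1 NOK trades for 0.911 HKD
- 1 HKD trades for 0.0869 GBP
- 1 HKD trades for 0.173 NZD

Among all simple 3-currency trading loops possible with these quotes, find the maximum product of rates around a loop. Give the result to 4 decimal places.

1.0529

HKD→GBP→NOK→HKD: 0.0869 × 13.3 × 0.911 = 1.05291
NZD→HKD→GBP→NZD: 5.56 × 0.0869 × 2.01 = 0.97116
NZD→NOK→HKD→NZD: 6.16 × 0.911 × 0.173 = 0.97083
HKD→NOK→GBP→HKD: 1.11 × 0.0741 × 11.5 = 0.94589
NZD→NOK→GBP→NZD: 6.16 × 0.0741 × 2.01 = 0.91748
Maximum is HKD→GBP→NOK→HKD at 1.0529; arbitrage exists.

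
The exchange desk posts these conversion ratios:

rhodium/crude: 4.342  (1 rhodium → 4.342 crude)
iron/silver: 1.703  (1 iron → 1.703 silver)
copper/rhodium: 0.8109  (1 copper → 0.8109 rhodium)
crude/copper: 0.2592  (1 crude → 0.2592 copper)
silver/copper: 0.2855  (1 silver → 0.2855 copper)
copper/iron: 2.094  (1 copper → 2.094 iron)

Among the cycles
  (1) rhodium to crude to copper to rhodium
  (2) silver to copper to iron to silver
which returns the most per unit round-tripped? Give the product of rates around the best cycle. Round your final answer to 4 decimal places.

1.0181

(1) 4.342 × 0.2592 × 0.8109 = 0.91262
(2) 0.2855 × 2.094 × 1.703 = 1.01812
Highest is cycle (2) at 1.0181 (>1, arbitrage).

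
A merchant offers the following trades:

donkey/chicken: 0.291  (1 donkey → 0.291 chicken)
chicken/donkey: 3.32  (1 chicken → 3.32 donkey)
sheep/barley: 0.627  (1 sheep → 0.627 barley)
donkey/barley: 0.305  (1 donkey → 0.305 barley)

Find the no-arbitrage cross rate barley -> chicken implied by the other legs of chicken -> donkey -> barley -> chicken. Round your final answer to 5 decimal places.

Known legs of the cycle: 3.32 × 0.305 = 1.0126
For no arbitrage the full-cycle product must be 1, so the missing rate is 1 / 1.0126 ≈ 0.9875568.

0.98756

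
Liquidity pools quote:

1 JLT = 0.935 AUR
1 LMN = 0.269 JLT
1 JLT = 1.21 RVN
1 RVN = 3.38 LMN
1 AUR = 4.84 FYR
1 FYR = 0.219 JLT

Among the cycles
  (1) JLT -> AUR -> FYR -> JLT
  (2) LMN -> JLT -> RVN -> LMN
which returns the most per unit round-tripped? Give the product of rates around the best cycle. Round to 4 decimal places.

1.1002

(1) 0.935 × 4.84 × 0.219 = 0.99106
(2) 0.269 × 1.21 × 3.38 = 1.10016
Highest is cycle (2) at 1.1002 (>1, arbitrage).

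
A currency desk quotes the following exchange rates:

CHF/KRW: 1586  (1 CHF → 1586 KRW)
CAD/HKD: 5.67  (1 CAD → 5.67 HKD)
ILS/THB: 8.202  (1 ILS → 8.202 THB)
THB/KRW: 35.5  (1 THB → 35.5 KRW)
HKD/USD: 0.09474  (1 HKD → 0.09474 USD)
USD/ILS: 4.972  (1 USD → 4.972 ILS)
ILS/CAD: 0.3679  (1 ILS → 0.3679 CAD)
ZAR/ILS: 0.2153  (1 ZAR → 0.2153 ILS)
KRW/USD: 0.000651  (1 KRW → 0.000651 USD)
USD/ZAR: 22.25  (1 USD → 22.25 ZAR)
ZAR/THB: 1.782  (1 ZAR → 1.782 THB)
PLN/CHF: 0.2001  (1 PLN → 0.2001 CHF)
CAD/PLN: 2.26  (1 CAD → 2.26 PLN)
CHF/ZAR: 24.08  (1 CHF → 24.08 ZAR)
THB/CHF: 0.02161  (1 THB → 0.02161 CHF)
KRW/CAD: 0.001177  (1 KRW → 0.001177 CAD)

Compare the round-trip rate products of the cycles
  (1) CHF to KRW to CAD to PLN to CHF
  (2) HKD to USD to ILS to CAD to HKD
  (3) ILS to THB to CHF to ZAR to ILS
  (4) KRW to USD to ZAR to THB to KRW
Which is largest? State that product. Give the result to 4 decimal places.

0.9826

(1) 1586 × 0.001177 × 2.26 × 0.2001 = 0.84418
(2) 0.09474 × 4.972 × 0.3679 × 5.67 = 0.98260
(3) 8.202 × 0.02161 × 24.08 × 0.2153 = 0.91891
(4) 0.000651 × 22.25 × 1.782 × 35.5 = 0.91632
Highest is cycle (2) at 0.9826 (≤1, no arbitrage).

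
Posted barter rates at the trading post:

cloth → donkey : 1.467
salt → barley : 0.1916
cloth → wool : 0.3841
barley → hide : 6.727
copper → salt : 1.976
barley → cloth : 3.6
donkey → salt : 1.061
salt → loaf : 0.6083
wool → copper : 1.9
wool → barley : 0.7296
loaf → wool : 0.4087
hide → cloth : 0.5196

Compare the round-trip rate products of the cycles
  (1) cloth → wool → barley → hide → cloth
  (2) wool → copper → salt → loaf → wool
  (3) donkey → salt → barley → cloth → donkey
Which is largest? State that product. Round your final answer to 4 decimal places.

(1) 0.3841 × 0.7296 × 6.727 × 0.5196 = 0.97953
(2) 1.9 × 1.976 × 0.6083 × 0.4087 = 0.93339
(3) 1.061 × 0.1916 × 3.6 × 1.467 = 1.07360
Highest is cycle (3) at 1.0736 (>1, arbitrage).

1.0736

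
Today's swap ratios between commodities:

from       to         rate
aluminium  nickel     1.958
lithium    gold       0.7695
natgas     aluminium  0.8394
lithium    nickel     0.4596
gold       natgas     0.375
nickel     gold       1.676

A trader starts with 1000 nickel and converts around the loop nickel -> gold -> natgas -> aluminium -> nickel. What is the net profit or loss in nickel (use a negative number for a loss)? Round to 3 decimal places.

1000 nickel × 1.676 = 1676 gold
1676 gold × 0.375 = 628.5 natgas
628.5 natgas × 0.8394 = 527.5629 aluminium
527.5629 aluminium × 1.958 = 1032.9681582 nickel
Net change: 1032.9681582 − 1000 = 32.9681582 nickel

32.968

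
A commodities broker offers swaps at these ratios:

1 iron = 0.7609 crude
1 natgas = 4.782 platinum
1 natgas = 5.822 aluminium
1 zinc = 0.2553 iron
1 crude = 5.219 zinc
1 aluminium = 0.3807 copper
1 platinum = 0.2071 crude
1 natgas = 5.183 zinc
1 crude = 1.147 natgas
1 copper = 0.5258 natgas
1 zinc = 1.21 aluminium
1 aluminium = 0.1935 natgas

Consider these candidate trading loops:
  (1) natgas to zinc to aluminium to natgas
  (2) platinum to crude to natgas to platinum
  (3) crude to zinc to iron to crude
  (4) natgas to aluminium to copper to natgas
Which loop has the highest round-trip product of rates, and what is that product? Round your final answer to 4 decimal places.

1.2135

(1) 5.183 × 1.21 × 0.1935 = 1.21352
(2) 0.2071 × 1.147 × 4.782 = 1.13593
(3) 5.219 × 0.2553 × 0.7609 = 1.01383
(4) 5.822 × 0.3807 × 0.5258 = 1.16540
Highest is cycle (1) at 1.2135 (>1, arbitrage).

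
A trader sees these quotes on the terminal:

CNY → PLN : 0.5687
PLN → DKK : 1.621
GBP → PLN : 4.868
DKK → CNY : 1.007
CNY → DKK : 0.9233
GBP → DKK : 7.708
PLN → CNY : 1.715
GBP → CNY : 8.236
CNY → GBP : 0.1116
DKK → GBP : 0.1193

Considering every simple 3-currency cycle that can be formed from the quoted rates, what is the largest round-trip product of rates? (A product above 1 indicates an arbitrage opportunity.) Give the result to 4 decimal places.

GBP→PLN→DKK→GBP: 4.868 × 1.621 × 0.1193 = 0.94140
GBP→PLN→CNY→GBP: 4.868 × 1.715 × 0.1116 = 0.93171
DKK→CNY→PLN→DKK: 1.007 × 0.5687 × 1.621 = 0.92832
GBP→CNY→DKK→GBP: 8.236 × 0.9233 × 0.1193 = 0.90719
GBP→DKK→CNY→GBP: 7.708 × 1.007 × 0.1116 = 0.86623
Maximum is GBP→PLN→DKK→GBP at 0.9414; no arbitrage — every cycle loses value.

0.9414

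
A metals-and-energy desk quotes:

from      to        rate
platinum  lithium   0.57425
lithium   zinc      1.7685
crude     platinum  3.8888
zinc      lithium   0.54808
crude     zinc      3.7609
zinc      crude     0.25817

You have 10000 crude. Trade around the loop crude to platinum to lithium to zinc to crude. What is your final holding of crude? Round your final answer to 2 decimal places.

10195.94

10000 crude × 3.8888 = 38888 platinum
38888 platinum × 0.57425 = 22331.434 lithium
22331.434 lithium × 1.7685 = 39493.141029 zinc
39493.141029 zinc × 0.25817 = 10195.94421945693 crude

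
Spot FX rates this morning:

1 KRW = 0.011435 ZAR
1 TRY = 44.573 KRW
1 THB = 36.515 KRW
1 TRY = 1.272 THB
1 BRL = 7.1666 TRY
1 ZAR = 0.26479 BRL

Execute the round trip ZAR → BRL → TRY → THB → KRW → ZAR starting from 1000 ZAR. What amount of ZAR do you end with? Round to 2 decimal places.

1000 ZAR × 0.26479 = 264.79 BRL
264.79 BRL × 7.1666 = 1897.644014 TRY
1897.644014 TRY × 1.272 = 2413.803185808 THB
2413.803185808 THB × 36.515 = 88140.02332977912 KRW
88140.02332977912 KRW × 0.011435 = 1007.8811667760242372 ZAR

1007.88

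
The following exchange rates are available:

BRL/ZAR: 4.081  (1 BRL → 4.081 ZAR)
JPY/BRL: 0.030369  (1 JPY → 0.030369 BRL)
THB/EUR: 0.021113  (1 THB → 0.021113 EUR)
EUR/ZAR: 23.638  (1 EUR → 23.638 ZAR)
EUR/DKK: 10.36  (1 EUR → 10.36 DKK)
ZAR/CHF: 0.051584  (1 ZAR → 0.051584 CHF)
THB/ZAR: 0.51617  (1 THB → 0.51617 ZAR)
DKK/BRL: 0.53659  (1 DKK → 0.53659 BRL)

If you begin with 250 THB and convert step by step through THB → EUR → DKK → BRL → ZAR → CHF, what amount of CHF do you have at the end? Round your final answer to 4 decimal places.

250 THB × 0.021113 = 5.27825 EUR
5.27825 EUR × 10.36 = 54.68267 DKK
54.68267 DKK × 0.53659 = 29.3421738953 BRL
29.3421738953 BRL × 4.081 = 119.7454116667193 ZAR
119.7454116667193 ZAR × 0.051584 = 6.1769473154160483712 CHF

6.1769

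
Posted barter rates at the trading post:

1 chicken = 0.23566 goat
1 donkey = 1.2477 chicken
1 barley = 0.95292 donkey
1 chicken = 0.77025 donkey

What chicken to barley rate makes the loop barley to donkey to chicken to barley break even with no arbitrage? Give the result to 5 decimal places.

0.84107

Known legs of the cycle: 0.95292 × 1.2477 = 1.188958284
For no arbitrage the full-cycle product must be 1, so the missing rate is 1 / 1.188958284 ≈ 0.8410724.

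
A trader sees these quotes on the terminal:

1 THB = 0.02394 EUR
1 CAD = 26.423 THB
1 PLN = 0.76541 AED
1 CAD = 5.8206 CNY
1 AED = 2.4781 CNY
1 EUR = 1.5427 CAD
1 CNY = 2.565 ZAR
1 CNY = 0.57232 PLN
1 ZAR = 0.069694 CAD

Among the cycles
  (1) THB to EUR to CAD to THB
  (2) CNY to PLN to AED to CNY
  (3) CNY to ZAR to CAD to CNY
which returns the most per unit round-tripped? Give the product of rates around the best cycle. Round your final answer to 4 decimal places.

1.0856

(1) 0.02394 × 1.5427 × 26.423 = 0.97586
(2) 0.57232 × 0.76541 × 2.4781 = 1.08556
(3) 2.565 × 0.069694 × 5.8206 = 1.04052
Highest is cycle (2) at 1.0856 (>1, arbitrage).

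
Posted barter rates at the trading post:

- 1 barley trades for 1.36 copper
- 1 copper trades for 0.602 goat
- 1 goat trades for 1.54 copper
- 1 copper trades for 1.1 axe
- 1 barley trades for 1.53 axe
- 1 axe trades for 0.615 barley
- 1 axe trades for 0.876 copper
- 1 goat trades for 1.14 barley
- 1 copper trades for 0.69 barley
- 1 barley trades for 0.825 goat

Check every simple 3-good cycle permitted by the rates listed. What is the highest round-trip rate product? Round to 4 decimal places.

0.9333

copper→goat→barley→copper: 0.602 × 1.14 × 1.36 = 0.93334
copper→barley→axe→copper: 0.69 × 1.53 × 0.876 = 0.92479
copper→axe→barley→copper: 1.1 × 0.615 × 1.36 = 0.92004
copper→barley→goat→copper: 0.69 × 0.825 × 1.54 = 0.87665
Maximum is copper→goat→barley→copper at 0.9333; no arbitrage — every cycle loses value.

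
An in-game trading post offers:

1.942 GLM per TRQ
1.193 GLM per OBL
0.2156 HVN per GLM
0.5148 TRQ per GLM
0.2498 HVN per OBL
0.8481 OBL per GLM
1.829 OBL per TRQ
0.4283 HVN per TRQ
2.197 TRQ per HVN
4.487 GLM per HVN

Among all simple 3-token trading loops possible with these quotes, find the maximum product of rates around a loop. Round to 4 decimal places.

OBL→GLM→TRQ→OBL: 1.193 × 0.5148 × 1.829 = 1.12329
OBL→HVN→TRQ→OBL: 0.2498 × 2.197 × 1.829 = 1.00377
HVN→GLM→TRQ→HVN: 4.487 × 0.5148 × 0.4283 = 0.98933
OBL→HVN→GLM→OBL: 0.2498 × 4.487 × 0.8481 = 0.95060
HVN→TRQ→GLM→HVN: 2.197 × 1.942 × 0.2156 = 0.91987
Maximum is OBL→GLM→TRQ→OBL at 1.1233; arbitrage exists.

1.1233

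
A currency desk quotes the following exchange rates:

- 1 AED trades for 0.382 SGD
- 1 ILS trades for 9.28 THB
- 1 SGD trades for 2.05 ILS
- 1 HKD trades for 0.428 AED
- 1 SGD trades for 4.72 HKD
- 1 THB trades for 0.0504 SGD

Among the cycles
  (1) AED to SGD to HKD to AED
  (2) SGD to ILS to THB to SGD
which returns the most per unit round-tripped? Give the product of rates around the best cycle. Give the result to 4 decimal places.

(1) 0.382 × 4.72 × 0.428 = 0.77170
(2) 2.05 × 9.28 × 0.0504 = 0.95881
Highest is cycle (2) at 0.9588 (≤1, no arbitrage).

0.9588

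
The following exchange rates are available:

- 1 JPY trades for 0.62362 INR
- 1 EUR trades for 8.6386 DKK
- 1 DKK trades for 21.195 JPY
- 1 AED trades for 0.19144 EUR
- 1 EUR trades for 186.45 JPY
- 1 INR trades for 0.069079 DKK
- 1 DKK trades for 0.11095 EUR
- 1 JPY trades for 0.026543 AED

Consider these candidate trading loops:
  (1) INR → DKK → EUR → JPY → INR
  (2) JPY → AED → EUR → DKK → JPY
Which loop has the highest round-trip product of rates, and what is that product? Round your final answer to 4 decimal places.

(1) 0.069079 × 0.11095 × 186.45 × 0.62362 = 0.89116
(2) 0.026543 × 0.19144 × 8.6386 × 21.195 = 0.93038
Highest is cycle (2) at 0.9304 (≤1, no arbitrage).

0.9304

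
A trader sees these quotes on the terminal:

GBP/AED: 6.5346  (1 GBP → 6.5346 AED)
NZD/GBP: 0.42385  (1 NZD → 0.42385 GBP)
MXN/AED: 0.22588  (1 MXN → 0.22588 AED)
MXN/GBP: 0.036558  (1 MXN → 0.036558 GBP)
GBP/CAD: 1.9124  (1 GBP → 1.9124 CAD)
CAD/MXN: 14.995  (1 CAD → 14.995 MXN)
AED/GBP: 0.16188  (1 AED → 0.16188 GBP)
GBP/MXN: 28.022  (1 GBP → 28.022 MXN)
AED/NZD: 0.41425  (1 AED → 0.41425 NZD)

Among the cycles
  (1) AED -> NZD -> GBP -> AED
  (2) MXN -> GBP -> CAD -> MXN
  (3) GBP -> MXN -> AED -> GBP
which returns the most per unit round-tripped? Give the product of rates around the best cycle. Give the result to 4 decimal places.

1.1473

(1) 0.41425 × 0.42385 × 6.5346 = 1.14734
(2) 0.036558 × 1.9124 × 14.995 = 1.04835
(3) 28.022 × 0.22588 × 0.16188 = 1.02464
Highest is cycle (1) at 1.1473 (>1, arbitrage).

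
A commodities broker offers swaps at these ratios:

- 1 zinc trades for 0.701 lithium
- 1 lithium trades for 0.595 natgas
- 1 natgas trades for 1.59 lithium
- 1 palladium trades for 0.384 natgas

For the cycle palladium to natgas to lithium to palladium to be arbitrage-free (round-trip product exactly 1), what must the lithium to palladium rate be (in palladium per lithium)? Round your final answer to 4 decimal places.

Known legs of the cycle: 0.384 × 1.59 = 0.61056
For no arbitrage the full-cycle product must be 1, so the missing rate is 1 / 0.61056 ≈ 1.637841.

1.6378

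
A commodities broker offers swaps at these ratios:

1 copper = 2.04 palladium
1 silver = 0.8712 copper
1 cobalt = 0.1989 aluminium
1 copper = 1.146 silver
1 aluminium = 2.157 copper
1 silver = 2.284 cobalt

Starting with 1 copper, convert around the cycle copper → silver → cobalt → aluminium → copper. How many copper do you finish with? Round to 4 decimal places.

1 copper × 1.146 = 1.146 silver
1.146 silver × 2.284 = 2.617464 cobalt
2.617464 cobalt × 0.1989 = 0.5206135896 aluminium
0.5206135896 aluminium × 2.157 = 1.1229635127672 copper

1.1230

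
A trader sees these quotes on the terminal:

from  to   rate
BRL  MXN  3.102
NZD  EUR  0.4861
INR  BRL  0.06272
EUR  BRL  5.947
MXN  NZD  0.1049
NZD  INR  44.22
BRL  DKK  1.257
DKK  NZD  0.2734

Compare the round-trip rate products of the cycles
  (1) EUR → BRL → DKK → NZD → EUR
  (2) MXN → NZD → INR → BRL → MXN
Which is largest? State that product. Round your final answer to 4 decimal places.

0.9935

(1) 5.947 × 1.257 × 0.2734 × 0.4861 = 0.99348
(2) 0.1049 × 44.22 × 0.06272 × 3.102 = 0.90249
Highest is cycle (1) at 0.9935 (≤1, no arbitrage).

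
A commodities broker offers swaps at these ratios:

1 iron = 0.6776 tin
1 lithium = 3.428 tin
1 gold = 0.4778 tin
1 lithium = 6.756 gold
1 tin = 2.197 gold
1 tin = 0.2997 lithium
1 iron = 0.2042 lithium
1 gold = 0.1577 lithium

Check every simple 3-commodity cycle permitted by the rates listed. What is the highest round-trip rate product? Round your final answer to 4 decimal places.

tin→gold→lithium→tin: 2.197 × 0.1577 × 3.428 = 1.18769
tin→lithium→gold→tin: 0.2997 × 6.756 × 0.4778 = 0.96744
Maximum is tin→gold→lithium→tin at 1.1877; arbitrage exists.

1.1877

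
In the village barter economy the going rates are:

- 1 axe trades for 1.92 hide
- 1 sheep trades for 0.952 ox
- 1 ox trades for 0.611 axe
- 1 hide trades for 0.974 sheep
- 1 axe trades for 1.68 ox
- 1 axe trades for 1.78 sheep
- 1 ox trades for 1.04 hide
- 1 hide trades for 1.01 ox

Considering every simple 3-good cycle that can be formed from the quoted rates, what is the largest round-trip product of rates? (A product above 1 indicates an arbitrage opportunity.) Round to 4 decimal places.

1.1849

hide→ox→axe→hide: 1.01 × 0.611 × 1.92 = 1.18485
sheep→ox→axe→sheep: 0.952 × 0.611 × 1.78 = 1.03538
hide→sheep→ox→hide: 0.974 × 0.952 × 1.04 = 0.96434
Maximum is hide→ox→axe→hide at 1.1849; arbitrage exists.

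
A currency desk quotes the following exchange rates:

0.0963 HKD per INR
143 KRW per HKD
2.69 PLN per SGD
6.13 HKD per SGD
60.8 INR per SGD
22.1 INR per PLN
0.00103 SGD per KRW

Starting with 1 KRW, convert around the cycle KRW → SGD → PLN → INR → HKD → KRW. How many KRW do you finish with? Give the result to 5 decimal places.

0.84323

1 KRW × 0.00103 = 0.00103 SGD
0.00103 SGD × 2.69 = 0.0027707 PLN
0.0027707 PLN × 22.1 = 0.06123247 INR
0.06123247 INR × 0.0963 = 0.005896686861 HKD
0.005896686861 HKD × 143 = 0.843226221123 KRW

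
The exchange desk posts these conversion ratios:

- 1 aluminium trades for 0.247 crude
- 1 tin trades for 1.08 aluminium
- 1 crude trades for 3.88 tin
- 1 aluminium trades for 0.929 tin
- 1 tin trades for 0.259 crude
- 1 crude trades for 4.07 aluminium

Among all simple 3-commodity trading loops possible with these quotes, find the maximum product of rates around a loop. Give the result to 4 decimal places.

1.0350

tin→aluminium→crude→tin: 1.08 × 0.247 × 3.88 = 1.03503
tin→crude→aluminium→tin: 0.259 × 4.07 × 0.929 = 0.97929
Maximum is tin→aluminium→crude→tin at 1.0350; arbitrage exists.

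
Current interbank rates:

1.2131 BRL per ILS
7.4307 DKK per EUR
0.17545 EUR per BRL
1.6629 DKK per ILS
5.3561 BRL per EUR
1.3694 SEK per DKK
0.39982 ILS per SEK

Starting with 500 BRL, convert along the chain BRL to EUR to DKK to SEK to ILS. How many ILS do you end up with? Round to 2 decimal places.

356.90

500 BRL × 0.17545 = 87.725 EUR
87.725 EUR × 7.4307 = 651.8581575 DKK
651.8581575 DKK × 1.3694 = 892.6545608805 SEK
892.6545608805 SEK × 0.39982 = 356.90114653124151 ILS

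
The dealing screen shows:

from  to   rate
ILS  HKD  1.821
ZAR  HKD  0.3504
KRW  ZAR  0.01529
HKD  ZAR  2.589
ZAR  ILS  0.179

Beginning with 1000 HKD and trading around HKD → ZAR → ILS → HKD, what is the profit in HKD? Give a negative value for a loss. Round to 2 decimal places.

1000 HKD × 2.589 = 2589 ZAR
2589 ZAR × 0.179 = 463.431 ILS
463.431 ILS × 1.821 = 843.907851 HKD
Net change: 843.907851 − 1000 = -156.092149 HKD

-156.09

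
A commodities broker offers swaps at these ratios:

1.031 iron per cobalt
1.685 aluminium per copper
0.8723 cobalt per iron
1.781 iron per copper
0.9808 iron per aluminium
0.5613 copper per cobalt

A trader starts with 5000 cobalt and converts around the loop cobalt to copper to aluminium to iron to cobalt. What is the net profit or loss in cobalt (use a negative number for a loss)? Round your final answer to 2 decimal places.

-954.14

5000 cobalt × 0.5613 = 2806.5 copper
2806.5 copper × 1.685 = 4728.9525 aluminium
4728.9525 aluminium × 0.9808 = 4638.156612 iron
4638.156612 iron × 0.8723 = 4045.8640126476 cobalt
Net change: 4045.8640126476 − 5000 = -954.1359873524 cobalt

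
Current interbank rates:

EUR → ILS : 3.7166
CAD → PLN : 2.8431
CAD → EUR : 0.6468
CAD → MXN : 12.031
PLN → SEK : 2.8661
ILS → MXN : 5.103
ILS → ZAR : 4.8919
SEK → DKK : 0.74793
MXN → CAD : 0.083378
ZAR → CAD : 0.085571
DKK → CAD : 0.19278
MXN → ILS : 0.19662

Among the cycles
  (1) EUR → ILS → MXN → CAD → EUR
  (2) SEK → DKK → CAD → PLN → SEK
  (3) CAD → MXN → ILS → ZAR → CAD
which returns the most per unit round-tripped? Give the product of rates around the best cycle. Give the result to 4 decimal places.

(1) 3.7166 × 5.103 × 0.083378 × 0.6468 = 1.02281
(2) 0.74793 × 0.19278 × 2.8431 × 2.8661 = 1.17491
(3) 12.031 × 0.19662 × 4.8919 × 0.085571 = 0.99022
Highest is cycle (2) at 1.1749 (>1, arbitrage).

1.1749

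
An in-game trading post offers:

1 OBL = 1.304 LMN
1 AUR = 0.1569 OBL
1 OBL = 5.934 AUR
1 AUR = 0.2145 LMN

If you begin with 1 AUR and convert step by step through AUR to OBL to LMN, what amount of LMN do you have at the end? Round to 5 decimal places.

1 AUR × 0.1569 = 0.1569 OBL
0.1569 OBL × 1.304 = 0.2045976 LMN

0.20460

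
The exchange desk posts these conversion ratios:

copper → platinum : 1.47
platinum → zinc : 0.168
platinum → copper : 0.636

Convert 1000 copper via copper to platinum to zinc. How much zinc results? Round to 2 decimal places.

246.96

1000 copper × 1.47 = 1470 platinum
1470 platinum × 0.168 = 246.96 zinc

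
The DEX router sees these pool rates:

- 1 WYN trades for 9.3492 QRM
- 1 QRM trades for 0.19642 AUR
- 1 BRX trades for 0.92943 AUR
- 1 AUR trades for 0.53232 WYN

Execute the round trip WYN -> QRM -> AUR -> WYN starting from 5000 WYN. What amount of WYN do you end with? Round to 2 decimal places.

5000 WYN × 9.3492 = 46746 QRM
46746 QRM × 0.19642 = 9181.84932 AUR
9181.84932 AUR × 0.53232 = 4887.6820300224 WYN

4887.68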